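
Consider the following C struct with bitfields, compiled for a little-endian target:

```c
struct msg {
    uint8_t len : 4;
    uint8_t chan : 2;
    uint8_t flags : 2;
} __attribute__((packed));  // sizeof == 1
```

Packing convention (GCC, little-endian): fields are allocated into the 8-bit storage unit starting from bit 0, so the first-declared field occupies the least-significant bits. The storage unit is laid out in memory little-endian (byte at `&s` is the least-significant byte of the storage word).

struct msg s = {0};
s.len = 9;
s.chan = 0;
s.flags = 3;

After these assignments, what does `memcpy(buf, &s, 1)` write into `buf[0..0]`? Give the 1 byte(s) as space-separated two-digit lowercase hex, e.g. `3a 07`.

c9

len:4 = 9 → 0x9 << 0 → word 0x09
chan:2 = 0 → 0x0 << 4 → word 0x09
flags:2 = 3 → 0x3 << 6 → word 0xc9
word = 0xc9 → little-endian bytes:
  [0]=0xc9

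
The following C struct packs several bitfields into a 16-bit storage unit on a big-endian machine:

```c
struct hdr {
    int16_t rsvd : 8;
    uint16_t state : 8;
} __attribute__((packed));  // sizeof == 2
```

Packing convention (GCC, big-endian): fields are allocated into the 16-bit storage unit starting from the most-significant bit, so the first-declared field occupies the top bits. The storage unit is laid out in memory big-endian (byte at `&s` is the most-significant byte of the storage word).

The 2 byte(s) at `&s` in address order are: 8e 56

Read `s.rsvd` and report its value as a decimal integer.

-114

[0]=0x8e [1]=0x56 (big-endian) → word 0x8e56
rsvd [8+:8] = (word>>8) & 0xff = 142  ←
state [0+:8] = (word>>0) & 0xff = 86
rsvd signed 8b, MSB=1: 142 - 256 = -114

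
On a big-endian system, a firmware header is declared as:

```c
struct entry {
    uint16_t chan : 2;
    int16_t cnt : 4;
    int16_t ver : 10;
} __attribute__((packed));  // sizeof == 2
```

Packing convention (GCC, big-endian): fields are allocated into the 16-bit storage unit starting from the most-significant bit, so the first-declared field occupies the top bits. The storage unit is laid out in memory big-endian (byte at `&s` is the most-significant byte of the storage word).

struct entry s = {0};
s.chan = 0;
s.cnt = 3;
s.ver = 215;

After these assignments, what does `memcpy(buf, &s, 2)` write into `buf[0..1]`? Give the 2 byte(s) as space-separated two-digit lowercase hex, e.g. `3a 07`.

0c d7

[14+:2] chan=0 & 0x3 = 0x0; word=0x0000
[10+:4] cnt=3 & 0xf = 0x3; word=0x0c00
[0+:10] ver=215 & 0x3ff = 0xd7; word=0x0cd7
word = 0x0cd7 → big-endian bytes:
  [0]=0x0c  [1]=0xd7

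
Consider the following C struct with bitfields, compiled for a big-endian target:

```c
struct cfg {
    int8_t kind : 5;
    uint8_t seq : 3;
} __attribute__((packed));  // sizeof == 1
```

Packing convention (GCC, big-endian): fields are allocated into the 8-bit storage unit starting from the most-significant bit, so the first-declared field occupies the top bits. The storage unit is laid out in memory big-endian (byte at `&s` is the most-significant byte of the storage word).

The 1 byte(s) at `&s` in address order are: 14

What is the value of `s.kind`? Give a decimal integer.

2

[0]=0x14 (big-endian) → word 0x14
kind:5 @ bit 3 → (0x14>>3)&0x1f = 0x2  ←
seq:3 @ bit 0 → (0x14>>0)&0x7 = 0x4
kind signed 5b, MSB=0: value = 2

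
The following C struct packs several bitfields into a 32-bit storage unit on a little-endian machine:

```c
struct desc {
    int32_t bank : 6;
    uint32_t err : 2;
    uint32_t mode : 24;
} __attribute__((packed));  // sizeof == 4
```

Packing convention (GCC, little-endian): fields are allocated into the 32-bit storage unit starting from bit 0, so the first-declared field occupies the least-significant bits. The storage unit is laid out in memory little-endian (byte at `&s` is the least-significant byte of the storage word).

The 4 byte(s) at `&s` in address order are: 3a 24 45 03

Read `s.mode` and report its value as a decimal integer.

214308

[0]=0x3a [1]=0x24 [2]=0x45 [3]=0x03 (little-endian) → word 0x0345243a
bank:6 @ bit 0 → (0x0345243a>>0)&0x3f = 0x3a
err:2 @ bit 6 → (0x0345243a>>6)&0x3 = 0x0
mode:24 @ bit 8 → (0x0345243a>>8)&0xffffff = 0x34524  ←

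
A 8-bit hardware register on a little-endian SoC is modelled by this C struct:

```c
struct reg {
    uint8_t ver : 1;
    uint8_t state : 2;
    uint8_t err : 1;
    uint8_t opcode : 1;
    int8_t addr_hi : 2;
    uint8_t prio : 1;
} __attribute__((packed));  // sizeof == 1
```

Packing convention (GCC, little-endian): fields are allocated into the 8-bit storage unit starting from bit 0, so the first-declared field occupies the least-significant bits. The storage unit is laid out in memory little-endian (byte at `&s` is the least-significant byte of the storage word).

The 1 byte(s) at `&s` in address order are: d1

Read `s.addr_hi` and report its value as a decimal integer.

[0]=0xd1 (little-endian) → word 0xd1
ver [0+:1] = (word>>0) & 0x1 = 1
state [1+:2] = (word>>1) & 0x3 = 0
err [3+:1] = (word>>3) & 0x1 = 0
opcode [4+:1] = (word>>4) & 0x1 = 1
addr_hi [5+:2] = (word>>5) & 0x3 = 2  ←
prio [7+:1] = (word>>7) & 0x1 = 1
addr_hi signed 2b, MSB=1: 2 - 4 = -2

-2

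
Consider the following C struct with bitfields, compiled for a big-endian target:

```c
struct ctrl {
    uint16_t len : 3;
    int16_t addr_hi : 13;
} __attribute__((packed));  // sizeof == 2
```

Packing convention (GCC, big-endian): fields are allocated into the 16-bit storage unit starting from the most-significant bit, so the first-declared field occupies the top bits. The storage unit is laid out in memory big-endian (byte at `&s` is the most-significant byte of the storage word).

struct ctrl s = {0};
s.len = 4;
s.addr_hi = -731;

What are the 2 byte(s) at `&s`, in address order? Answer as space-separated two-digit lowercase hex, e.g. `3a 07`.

len:3 = 4 → 0x4 << 13 → word 0x8000
addr_hi:13 = -731 → 0x1d25 << 0 → word 0x9d25
word = 0x9d25 → big-endian bytes:
  [0]=0x9d  [1]=0x25

9d 25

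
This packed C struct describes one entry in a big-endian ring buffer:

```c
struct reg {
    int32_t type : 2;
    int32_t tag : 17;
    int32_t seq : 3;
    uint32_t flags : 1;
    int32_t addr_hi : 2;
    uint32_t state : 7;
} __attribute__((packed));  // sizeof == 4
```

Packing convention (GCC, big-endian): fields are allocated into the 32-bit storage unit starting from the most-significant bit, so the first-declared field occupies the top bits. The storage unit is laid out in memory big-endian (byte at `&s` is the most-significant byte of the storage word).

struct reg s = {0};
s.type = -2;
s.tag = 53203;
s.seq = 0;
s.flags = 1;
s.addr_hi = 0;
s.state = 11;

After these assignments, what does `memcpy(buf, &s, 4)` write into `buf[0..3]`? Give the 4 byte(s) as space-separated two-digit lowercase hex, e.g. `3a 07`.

99 fa 62 0b

type (2b) val=-2 bits=0x2 at bit 30: 0x80000000
tag (17b) val=53203 bits=0xcfd3 at bit 13: 0x99fa6000
seq (3b) val=0 bits=0x0 at bit 10: 0x99fa6000
flags (1b) val=1 bits=0x1 at bit 9: 0x99fa6200
addr_hi (2b) val=0 bits=0x0 at bit 7: 0x99fa6200
state (7b) val=11 bits=0xb at bit 0: 0x99fa620b
word = 0x99fa620b → big-endian bytes:
  [0]=0x99  [1]=0xfa  [2]=0x62  [3]=0x0b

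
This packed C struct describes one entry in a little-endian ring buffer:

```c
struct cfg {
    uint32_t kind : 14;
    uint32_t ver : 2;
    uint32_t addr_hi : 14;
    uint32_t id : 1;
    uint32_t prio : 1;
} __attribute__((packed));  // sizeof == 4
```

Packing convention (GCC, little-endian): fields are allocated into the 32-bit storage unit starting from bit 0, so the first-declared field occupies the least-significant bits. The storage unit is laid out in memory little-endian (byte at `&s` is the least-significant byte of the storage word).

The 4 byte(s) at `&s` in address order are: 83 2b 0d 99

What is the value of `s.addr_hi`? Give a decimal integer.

6413

[0]=0x83 [1]=0x2b [2]=0x0d [3]=0x99 (little-endian) → word 0x990d2b83
kind:14 @ bit 0 → (0x990d2b83>>0)&0x3fff = 0x2b83
ver:2 @ bit 14 → (0x990d2b83>>14)&0x3 = 0x0
addr_hi:14 @ bit 16 → (0x990d2b83>>16)&0x3fff = 0x190d  ←
id:1 @ bit 30 → (0x990d2b83>>30)&0x1 = 0x0
prio:1 @ bit 31 → (0x990d2b83>>31)&0x1 = 0x1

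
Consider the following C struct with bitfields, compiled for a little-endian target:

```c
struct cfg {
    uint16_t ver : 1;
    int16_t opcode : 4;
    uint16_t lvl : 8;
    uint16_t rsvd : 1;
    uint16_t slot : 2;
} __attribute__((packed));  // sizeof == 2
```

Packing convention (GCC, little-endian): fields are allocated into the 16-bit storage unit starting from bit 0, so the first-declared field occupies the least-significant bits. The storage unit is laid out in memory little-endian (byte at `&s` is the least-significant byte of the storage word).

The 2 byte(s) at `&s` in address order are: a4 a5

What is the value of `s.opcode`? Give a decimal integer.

2

[0]=0xa4 [1]=0xa5 (little-endian) → word 0xa5a4
ver:1 @ bit 0 → (0xa5a4>>0)&0x1 = 0x0
opcode:4 @ bit 1 → (0xa5a4>>1)&0xf = 0x2  ←
lvl:8 @ bit 5 → (0xa5a4>>5)&0xff = 0x2d
rsvd:1 @ bit 13 → (0xa5a4>>13)&0x1 = 0x1
slot:2 @ bit 14 → (0xa5a4>>14)&0x3 = 0x2
opcode signed 4b, MSB=0: value = 2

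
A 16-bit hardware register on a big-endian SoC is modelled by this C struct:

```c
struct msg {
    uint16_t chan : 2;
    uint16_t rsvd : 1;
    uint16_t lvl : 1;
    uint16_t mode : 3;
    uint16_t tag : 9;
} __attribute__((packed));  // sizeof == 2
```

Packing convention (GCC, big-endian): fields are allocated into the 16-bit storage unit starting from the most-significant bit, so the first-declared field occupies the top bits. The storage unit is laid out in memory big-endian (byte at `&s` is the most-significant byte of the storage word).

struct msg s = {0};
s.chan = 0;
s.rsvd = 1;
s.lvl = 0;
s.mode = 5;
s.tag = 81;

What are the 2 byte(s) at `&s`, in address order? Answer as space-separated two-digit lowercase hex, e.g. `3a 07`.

2a 51

chan (2b) val=0 bits=0x0 at bit 14: 0x0000
rsvd (1b) val=1 bits=0x1 at bit 13: 0x2000
lvl (1b) val=0 bits=0x0 at bit 12: 0x2000
mode (3b) val=5 bits=0x5 at bit 9: 0x2a00
tag (9b) val=81 bits=0x51 at bit 0: 0x2a51
word = 0x2a51 → big-endian bytes:
  [0]=0x2a  [1]=0x51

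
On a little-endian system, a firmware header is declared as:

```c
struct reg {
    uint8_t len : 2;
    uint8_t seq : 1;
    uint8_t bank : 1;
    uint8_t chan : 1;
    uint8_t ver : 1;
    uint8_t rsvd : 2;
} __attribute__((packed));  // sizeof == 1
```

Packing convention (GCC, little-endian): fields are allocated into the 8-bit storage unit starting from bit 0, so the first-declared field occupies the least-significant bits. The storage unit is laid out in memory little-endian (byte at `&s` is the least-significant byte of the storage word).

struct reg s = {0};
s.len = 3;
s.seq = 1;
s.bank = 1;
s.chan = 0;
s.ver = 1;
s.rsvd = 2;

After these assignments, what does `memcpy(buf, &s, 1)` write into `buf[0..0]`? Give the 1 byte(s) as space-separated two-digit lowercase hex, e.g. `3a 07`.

len (2b) val=3 bits=0x3 at bit 0: 0x03
seq (1b) val=1 bits=0x1 at bit 2: 0x07
bank (1b) val=1 bits=0x1 at bit 3: 0x0f
chan (1b) val=0 bits=0x0 at bit 4: 0x0f
ver (1b) val=1 bits=0x1 at bit 5: 0x2f
rsvd (2b) val=2 bits=0x2 at bit 6: 0xaf
word = 0xaf → little-endian bytes:
  [0]=0xaf

af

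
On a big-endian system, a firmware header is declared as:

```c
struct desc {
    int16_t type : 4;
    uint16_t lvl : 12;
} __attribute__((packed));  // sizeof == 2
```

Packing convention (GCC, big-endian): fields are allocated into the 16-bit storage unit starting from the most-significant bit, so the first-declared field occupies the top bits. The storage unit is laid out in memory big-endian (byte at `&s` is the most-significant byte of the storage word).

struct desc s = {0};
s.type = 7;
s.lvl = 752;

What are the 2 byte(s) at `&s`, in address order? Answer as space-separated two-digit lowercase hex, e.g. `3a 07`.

72 f0

type (4b) val=7 bits=0x7 at bit 12: 0x7000
lvl (12b) val=752 bits=0x2f0 at bit 0: 0x72f0
word = 0x72f0 → big-endian bytes:
  [0]=0x72  [1]=0xf0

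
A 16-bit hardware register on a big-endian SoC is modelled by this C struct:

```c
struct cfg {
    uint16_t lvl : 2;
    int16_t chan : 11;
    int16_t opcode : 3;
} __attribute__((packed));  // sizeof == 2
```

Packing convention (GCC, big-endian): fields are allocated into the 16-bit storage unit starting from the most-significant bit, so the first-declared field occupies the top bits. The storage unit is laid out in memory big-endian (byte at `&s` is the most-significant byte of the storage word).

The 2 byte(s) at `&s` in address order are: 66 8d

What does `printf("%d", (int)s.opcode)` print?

[0]=0x66 [1]=0x8d (big-endian) → word 0x668d
lvl:2 @ bit 14 → (0x668d>>14)&0x3 = 0x1
chan:11 @ bit 3 → (0x668d>>3)&0x7ff = 0x4d1
opcode:3 @ bit 0 → (0x668d>>0)&0x7 = 0x5  ←
opcode signed 3b, MSB=1: 5 - 8 = -3

-3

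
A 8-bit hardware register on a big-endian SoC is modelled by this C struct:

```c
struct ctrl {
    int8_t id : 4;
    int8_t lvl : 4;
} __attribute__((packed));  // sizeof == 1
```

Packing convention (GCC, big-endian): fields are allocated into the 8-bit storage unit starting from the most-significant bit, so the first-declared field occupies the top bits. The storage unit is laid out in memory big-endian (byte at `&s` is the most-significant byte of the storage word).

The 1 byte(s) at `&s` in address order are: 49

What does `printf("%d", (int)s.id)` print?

[0]=0x49 (big-endian) → word 0x49
id:4 @ bit 4 → (0x49>>4)&0xf = 0x4  ←
lvl:4 @ bit 0 → (0x49>>0)&0xf = 0x9
id signed 4b, MSB=0: value = 4

4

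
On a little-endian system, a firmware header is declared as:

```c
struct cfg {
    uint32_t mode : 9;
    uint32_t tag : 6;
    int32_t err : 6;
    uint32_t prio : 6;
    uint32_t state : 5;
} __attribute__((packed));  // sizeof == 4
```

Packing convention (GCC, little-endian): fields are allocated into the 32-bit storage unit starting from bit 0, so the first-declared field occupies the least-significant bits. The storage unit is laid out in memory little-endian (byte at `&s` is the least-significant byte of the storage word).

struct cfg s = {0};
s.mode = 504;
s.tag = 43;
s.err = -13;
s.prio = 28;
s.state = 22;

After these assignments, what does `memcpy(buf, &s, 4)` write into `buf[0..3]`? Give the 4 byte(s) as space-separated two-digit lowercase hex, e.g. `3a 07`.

f8 d7 99 b3

[0+:9] mode=504 & 0x1ff = 0x1f8; word=0x000001f8
[9+:6] tag=43 & 0x3f = 0x2b; word=0x000057f8
[15+:6] err=-13 & 0x3f = 0x33; word=0x0019d7f8
[21+:6] prio=28 & 0x3f = 0x1c; word=0x0399d7f8
[27+:5] state=22 & 0x1f = 0x16; word=0xb399d7f8
word = 0xb399d7f8 → little-endian bytes:
  [0]=0xf8  [1]=0xd7  [2]=0x99  [3]=0xb3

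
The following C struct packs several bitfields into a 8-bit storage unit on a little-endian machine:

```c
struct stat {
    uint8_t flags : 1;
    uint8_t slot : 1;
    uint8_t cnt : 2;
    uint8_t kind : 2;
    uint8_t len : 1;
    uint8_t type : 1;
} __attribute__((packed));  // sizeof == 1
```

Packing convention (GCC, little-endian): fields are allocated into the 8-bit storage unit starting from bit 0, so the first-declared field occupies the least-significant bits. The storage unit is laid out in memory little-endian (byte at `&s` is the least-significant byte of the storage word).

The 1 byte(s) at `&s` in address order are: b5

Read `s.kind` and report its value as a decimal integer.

3

[0]=0xb5 (little-endian) → word 0xb5
flags [0+:1] = (word>>0) & 0x1 = 1
slot [1+:1] = (word>>1) & 0x1 = 0
cnt [2+:2] = (word>>2) & 0x3 = 1
kind [4+:2] = (word>>4) & 0x3 = 3  ←
len [6+:1] = (word>>6) & 0x1 = 0
type [7+:1] = (word>>7) & 0x1 = 1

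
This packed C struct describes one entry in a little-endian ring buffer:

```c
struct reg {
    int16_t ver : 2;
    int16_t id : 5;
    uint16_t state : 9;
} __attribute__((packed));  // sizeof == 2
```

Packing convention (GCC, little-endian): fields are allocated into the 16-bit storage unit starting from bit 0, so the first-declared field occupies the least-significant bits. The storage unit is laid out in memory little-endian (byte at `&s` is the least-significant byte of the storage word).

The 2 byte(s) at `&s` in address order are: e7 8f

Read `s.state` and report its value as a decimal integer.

[0]=0xe7 [1]=0x8f (little-endian) → word 0x8fe7
ver [0+:2] = (word>>0) & 0x3 = 3
id [2+:5] = (word>>2) & 0x1f = 25
state [7+:9] = (word>>7) & 0x1ff = 287  ←

287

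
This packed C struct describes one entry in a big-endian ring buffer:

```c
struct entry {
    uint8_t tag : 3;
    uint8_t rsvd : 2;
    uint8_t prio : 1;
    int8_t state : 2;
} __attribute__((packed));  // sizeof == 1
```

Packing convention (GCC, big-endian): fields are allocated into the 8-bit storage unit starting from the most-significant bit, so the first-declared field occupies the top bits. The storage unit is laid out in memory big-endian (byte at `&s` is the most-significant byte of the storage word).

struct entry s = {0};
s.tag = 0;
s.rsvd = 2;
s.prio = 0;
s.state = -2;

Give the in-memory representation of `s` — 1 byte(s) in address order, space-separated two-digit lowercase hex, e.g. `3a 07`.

12

[5+:3] tag=0 & 0x7 = 0x0; word=0x00
[3+:2] rsvd=2 & 0x3 = 0x2; word=0x10
[2+:1] prio=0 & 0x1 = 0x0; word=0x10
[0+:2] state=-2 & 0x3 = 0x2; word=0x12
word = 0x12 → big-endian bytes:
  [0]=0x12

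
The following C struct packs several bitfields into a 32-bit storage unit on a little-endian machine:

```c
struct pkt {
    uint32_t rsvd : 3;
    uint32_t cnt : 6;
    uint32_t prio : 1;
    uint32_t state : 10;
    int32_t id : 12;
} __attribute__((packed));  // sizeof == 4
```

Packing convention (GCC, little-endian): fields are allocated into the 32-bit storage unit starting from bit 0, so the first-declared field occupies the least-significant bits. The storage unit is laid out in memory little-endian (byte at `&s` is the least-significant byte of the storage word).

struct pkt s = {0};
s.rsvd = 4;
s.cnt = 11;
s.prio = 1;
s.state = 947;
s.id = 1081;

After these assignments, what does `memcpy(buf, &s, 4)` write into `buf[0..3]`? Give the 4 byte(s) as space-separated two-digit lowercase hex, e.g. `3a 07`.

5c ce 9e 43

[0+:3] rsvd=4 & 0x7 = 0x4; word=0x00000004
[3+:6] cnt=11 & 0x3f = 0xb; word=0x0000005c
[9+:1] prio=1 & 0x1 = 0x1; word=0x0000025c
[10+:10] state=947 & 0x3ff = 0x3b3; word=0x000ece5c
[20+:12] id=1081 & 0xfff = 0x439; word=0x439ece5c
word = 0x439ece5c → little-endian bytes:
  [0]=0x5c  [1]=0xce  [2]=0x9e  [3]=0x43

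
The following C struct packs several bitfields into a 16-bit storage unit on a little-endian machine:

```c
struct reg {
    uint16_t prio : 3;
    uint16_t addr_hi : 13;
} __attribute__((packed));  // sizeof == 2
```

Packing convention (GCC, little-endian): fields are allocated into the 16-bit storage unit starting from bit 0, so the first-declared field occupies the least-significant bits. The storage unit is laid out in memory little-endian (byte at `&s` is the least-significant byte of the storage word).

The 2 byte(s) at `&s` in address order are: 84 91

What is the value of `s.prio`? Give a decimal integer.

4

[0]=0x84 [1]=0x91 (little-endian) → word 0x9184
prio:3 @ bit 0 → (0x9184>>0)&0x7 = 0x4  ←
addr_hi:13 @ bit 3 → (0x9184>>3)&0x1fff = 0x1230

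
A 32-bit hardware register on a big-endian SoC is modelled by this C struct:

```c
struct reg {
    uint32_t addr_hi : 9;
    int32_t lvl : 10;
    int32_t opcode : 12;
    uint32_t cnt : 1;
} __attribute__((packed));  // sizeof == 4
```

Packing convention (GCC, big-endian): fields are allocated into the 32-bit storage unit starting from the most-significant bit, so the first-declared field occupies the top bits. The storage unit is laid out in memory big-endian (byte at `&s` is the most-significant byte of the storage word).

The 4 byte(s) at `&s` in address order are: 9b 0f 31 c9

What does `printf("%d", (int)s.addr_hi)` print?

[0]=0x9b [1]=0x0f [2]=0x31 [3]=0xc9 (big-endian) → word 0x9b0f31c9
addr_hi [23+:9] = (word>>23) & 0x1ff = 310  ←
lvl [13+:10] = (word>>13) & 0x3ff = 121
opcode [1+:12] = (word>>1) & 0xfff = 2276
cnt [0+:1] = (word>>0) & 0x1 = 1

310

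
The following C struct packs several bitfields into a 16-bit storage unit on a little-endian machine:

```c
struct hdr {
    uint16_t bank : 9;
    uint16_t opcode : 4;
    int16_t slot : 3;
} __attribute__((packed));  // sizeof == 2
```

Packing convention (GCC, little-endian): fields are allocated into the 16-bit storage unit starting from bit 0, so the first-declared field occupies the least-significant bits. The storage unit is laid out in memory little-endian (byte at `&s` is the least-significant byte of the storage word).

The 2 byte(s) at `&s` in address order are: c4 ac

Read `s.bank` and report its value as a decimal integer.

196

[0]=0xc4 [1]=0xac (little-endian) → word 0xacc4
bank [0+:9] = (word>>0) & 0x1ff = 196  ←
opcode [9+:4] = (word>>9) & 0xf = 6
slot [13+:3] = (word>>13) & 0x7 = 5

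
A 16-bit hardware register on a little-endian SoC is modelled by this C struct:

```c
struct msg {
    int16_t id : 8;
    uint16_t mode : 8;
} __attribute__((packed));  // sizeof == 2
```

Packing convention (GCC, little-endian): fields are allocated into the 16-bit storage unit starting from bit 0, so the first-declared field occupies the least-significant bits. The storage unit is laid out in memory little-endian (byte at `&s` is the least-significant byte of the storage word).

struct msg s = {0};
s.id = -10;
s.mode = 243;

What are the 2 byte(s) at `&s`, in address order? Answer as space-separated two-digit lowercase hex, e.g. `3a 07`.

f6 f3

id (8b) val=-10 bits=0xf6 at bit 0: 0x00f6
mode (8b) val=243 bits=0xf3 at bit 8: 0xf3f6
word = 0xf3f6 → little-endian bytes:
  [0]=0xf6  [1]=0xf3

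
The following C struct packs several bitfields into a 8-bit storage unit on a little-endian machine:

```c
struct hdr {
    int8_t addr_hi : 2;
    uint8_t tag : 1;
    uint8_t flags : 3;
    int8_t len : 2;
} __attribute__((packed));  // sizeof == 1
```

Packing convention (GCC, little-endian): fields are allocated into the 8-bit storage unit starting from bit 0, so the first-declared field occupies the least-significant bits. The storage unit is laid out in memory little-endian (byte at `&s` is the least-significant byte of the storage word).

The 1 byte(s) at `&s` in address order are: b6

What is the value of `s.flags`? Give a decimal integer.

[0]=0xb6 (little-endian) → word 0xb6
addr_hi:2 @ bit 0 → (0xb6>>0)&0x3 = 0x2
tag:1 @ bit 2 → (0xb6>>2)&0x1 = 0x1
flags:3 @ bit 3 → (0xb6>>3)&0x7 = 0x6  ←
len:2 @ bit 6 → (0xb6>>6)&0x3 = 0x2

6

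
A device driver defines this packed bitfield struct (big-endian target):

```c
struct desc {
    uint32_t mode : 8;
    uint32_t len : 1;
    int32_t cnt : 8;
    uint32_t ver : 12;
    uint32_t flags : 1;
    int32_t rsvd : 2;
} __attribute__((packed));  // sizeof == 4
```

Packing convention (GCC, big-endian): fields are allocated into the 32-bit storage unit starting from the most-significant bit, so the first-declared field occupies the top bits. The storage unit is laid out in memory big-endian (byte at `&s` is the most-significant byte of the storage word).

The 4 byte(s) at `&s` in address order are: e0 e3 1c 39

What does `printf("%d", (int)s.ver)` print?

903

[0]=0xe0 [1]=0xe3 [2]=0x1c [3]=0x39 (big-endian) → word 0xe0e31c39
mode:8 @ bit 24 → (0xe0e31c39>>24)&0xff = 0xe0
len:1 @ bit 23 → (0xe0e31c39>>23)&0x1 = 0x1
cnt:8 @ bit 15 → (0xe0e31c39>>15)&0xff = 0xc6
ver:12 @ bit 3 → (0xe0e31c39>>3)&0xfff = 0x387  ←
flags:1 @ bit 2 → (0xe0e31c39>>2)&0x1 = 0x0
rsvd:2 @ bit 0 → (0xe0e31c39>>0)&0x3 = 0x1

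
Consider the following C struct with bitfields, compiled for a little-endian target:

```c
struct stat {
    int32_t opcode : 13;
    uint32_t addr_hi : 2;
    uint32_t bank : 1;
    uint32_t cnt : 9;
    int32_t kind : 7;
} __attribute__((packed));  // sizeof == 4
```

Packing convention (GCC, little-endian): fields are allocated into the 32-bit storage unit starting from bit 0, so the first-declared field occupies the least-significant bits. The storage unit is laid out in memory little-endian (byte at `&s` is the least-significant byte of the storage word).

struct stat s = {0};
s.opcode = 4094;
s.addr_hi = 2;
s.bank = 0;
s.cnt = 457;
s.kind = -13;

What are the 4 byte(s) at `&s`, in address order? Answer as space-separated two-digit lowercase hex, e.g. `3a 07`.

fe 4f c9 e7

[0+:13] opcode=4094 & 0x1fff = 0xffe; word=0x00000ffe
[13+:2] addr_hi=2 & 0x3 = 0x2; word=0x00004ffe
[15+:1] bank=0 & 0x1 = 0x0; word=0x00004ffe
[16+:9] cnt=457 & 0x1ff = 0x1c9; word=0x01c94ffe
[25+:7] kind=-13 & 0x7f = 0x73; word=0xe7c94ffe
word = 0xe7c94ffe → little-endian bytes:
  [0]=0xfe  [1]=0x4f  [2]=0xc9  [3]=0xe7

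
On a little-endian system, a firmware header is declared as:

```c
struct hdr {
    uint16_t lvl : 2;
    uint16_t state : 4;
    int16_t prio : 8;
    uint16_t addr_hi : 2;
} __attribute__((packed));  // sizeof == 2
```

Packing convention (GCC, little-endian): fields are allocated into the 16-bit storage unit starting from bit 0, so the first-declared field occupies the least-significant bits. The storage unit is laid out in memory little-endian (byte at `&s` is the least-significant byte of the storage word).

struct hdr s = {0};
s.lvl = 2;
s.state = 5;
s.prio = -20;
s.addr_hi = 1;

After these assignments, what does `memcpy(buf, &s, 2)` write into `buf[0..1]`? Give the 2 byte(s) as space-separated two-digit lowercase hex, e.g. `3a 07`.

[0+:2] lvl=2 & 0x3 = 0x2; word=0x0002
[2+:4] state=5 & 0xf = 0x5; word=0x0016
[6+:8] prio=-20 & 0xff = 0xec; word=0x3b16
[14+:2] addr_hi=1 & 0x3 = 0x1; word=0x7b16
word = 0x7b16 → little-endian bytes:
  [0]=0x16  [1]=0x7b

16 7b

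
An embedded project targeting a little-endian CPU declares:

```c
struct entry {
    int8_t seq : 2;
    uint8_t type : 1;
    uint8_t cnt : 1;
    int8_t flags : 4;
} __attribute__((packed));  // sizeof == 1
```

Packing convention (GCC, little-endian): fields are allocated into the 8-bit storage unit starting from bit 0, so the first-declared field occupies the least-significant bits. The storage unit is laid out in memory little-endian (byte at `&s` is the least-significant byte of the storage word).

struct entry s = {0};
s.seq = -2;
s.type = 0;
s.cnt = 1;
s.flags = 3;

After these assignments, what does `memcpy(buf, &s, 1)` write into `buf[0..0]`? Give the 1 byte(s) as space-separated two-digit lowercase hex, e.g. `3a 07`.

seq (2b) val=-2 bits=0x2 at bit 0: 0x02
type (1b) val=0 bits=0x0 at bit 2: 0x02
cnt (1b) val=1 bits=0x1 at bit 3: 0x0a
flags (4b) val=3 bits=0x3 at bit 4: 0x3a
word = 0x3a → little-endian bytes:
  [0]=0x3a

3a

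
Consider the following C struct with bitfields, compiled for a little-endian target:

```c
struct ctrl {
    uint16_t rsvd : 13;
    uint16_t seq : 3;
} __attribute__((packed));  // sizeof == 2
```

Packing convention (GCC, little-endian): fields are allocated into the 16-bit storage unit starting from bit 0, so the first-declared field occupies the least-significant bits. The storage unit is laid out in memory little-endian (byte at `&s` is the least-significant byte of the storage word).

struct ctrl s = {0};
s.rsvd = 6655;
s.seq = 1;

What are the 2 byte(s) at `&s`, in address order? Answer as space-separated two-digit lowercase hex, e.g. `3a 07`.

rsvd (13b) val=6655 bits=0x19ff at bit 0: 0x19ff
seq (3b) val=1 bits=0x1 at bit 13: 0x39ff
word = 0x39ff → little-endian bytes:
  [0]=0xff  [1]=0x39

ff 39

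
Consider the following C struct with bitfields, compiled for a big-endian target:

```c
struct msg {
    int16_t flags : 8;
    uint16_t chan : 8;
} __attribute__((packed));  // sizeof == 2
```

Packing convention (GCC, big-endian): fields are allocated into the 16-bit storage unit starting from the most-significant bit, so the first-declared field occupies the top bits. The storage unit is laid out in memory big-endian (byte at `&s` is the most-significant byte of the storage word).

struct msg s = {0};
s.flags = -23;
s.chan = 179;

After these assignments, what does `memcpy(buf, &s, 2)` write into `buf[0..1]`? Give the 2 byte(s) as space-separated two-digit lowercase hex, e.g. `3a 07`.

[8+:8] flags=-23 & 0xff = 0xe9; word=0xe900
[0+:8] chan=179 & 0xff = 0xb3; word=0xe9b3
word = 0xe9b3 → big-endian bytes:
  [0]=0xe9  [1]=0xb3

e9 b3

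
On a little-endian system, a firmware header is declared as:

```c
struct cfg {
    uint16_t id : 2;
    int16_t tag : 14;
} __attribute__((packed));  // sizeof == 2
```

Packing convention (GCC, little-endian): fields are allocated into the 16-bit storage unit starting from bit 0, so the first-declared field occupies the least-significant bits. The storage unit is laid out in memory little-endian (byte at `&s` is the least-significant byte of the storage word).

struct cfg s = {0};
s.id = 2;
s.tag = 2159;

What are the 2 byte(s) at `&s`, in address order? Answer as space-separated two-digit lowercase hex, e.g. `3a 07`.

be 21

id:2 = 2 → 0x2 << 0 → word 0x0002
tag:14 = 2159 → 0x86f << 2 → word 0x21be
word = 0x21be → little-endian bytes:
  [0]=0xbe  [1]=0x21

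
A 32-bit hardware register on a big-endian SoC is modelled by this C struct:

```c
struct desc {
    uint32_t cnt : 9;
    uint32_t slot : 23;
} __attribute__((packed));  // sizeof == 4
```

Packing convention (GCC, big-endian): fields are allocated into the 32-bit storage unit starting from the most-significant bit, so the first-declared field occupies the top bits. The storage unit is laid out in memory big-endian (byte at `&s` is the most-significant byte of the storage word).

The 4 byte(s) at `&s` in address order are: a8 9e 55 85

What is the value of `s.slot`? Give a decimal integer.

[0]=0xa8 [1]=0x9e [2]=0x55 [3]=0x85 (big-endian) → word 0xa89e5585
cnt:9 @ bit 23 → (0xa89e5585>>23)&0x1ff = 0x151
slot:23 @ bit 0 → (0xa89e5585>>0)&0x7fffff = 0x1e5585  ←

1987973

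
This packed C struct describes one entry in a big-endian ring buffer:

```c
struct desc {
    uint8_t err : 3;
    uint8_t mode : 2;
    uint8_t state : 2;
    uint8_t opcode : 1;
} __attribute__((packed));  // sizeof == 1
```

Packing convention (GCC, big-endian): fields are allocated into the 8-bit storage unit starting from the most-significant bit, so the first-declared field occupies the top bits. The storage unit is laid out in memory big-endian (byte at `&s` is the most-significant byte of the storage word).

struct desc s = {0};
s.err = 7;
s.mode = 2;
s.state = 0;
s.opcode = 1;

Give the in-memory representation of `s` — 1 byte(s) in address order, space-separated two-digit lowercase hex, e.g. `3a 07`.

f1

[5+:3] err=7 & 0x7 = 0x7; word=0xe0
[3+:2] mode=2 & 0x3 = 0x2; word=0xf0
[1+:2] state=0 & 0x3 = 0x0; word=0xf0
[0+:1] opcode=1 & 0x1 = 0x1; word=0xf1
word = 0xf1 → big-endian bytes:
  [0]=0xf1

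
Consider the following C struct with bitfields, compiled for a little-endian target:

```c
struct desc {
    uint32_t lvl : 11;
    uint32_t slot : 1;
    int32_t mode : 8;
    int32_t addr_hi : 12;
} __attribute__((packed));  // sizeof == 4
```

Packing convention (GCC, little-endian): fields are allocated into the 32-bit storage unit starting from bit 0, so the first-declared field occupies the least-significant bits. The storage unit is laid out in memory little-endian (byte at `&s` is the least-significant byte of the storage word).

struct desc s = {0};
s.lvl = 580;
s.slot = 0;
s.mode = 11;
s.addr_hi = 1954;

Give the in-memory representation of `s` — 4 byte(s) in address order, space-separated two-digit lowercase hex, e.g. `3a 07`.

lvl (11b) val=580 bits=0x244 at bit 0: 0x00000244
slot (1b) val=0 bits=0x0 at bit 11: 0x00000244
mode (8b) val=11 bits=0xb at bit 12: 0x0000b244
addr_hi (12b) val=1954 bits=0x7a2 at bit 20: 0x7a20b244
word = 0x7a20b244 → little-endian bytes:
  [0]=0x44  [1]=0xb2  [2]=0x20  [3]=0x7a

44 b2 20 7a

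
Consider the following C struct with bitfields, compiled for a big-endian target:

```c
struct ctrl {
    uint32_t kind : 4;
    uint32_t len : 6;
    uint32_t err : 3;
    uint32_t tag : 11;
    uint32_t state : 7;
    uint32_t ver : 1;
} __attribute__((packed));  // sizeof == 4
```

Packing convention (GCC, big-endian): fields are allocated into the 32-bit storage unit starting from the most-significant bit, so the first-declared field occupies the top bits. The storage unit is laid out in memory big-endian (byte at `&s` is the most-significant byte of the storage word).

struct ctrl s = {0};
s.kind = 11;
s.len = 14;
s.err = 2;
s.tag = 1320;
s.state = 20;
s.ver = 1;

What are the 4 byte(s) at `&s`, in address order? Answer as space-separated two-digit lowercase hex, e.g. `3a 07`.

b3 95 28 29

kind:4 = 11 → 0xb << 28 → word 0xb0000000
len:6 = 14 → 0xe << 22 → word 0xb3800000
err:3 = 2 → 0x2 << 19 → word 0xb3900000
tag:11 = 1320 → 0x528 << 8 → word 0xb3952800
state:7 = 20 → 0x14 << 1 → word 0xb3952828
ver:1 = 1 → 0x1 << 0 → word 0xb3952829
word = 0xb3952829 → big-endian bytes:
  [0]=0xb3  [1]=0x95  [2]=0x28  [3]=0x29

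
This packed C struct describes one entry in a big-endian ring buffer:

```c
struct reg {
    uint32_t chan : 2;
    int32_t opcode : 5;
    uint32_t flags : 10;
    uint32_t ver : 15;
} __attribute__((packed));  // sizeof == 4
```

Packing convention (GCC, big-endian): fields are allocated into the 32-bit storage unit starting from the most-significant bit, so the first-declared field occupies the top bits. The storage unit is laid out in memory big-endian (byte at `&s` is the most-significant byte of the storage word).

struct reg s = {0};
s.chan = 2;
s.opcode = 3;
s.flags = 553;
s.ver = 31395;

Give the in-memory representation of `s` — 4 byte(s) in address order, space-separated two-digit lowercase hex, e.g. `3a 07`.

87 14 fa a3

chan:2 = 2 → 0x2 << 30 → word 0x80000000
opcode:5 = 3 → 0x3 << 25 → word 0x86000000
flags:10 = 553 → 0x229 << 15 → word 0x87148000
ver:15 = 31395 → 0x7aa3 << 0 → word 0x8714faa3
word = 0x8714faa3 → big-endian bytes:
  [0]=0x87  [1]=0x14  [2]=0xfa  [3]=0xa3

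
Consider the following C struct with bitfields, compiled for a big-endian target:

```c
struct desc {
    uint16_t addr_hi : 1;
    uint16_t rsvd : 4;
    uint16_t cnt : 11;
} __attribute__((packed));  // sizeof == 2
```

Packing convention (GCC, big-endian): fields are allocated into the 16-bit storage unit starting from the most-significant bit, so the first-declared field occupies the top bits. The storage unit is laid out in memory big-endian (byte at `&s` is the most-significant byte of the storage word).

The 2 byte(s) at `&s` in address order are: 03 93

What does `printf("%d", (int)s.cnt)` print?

[0]=0x03 [1]=0x93 (big-endian) → word 0x0393
addr_hi [15+:1] = (word>>15) & 0x1 = 0
rsvd [11+:4] = (word>>11) & 0xf = 0
cnt [0+:11] = (word>>0) & 0x7ff = 915  ←

915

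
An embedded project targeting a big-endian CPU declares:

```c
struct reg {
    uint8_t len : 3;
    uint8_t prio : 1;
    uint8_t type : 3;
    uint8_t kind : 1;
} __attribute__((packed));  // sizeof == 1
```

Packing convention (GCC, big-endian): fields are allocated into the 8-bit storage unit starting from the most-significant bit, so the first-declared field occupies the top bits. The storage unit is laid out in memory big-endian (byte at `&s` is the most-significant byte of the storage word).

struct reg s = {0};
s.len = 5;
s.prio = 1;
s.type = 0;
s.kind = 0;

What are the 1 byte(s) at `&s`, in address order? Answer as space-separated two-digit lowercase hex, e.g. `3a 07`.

[5+:3] len=5 & 0x7 = 0x5; word=0xa0
[4+:1] prio=1 & 0x1 = 0x1; word=0xb0
[1+:3] type=0 & 0x7 = 0x0; word=0xb0
[0+:1] kind=0 & 0x1 = 0x0; word=0xb0
word = 0xb0 → big-endian bytes:
  [0]=0xb0

b0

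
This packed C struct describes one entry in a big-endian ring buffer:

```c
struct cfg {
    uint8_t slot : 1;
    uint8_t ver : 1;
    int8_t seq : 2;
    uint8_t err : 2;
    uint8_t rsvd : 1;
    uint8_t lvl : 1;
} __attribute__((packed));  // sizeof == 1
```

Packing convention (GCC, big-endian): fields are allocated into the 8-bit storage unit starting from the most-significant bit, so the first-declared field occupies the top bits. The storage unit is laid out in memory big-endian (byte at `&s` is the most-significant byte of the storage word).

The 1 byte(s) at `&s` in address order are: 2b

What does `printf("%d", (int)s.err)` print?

[0]=0x2b (big-endian) → word 0x2b
slot [7+:1] = (word>>7) & 0x1 = 0
ver [6+:1] = (word>>6) & 0x1 = 0
seq [4+:2] = (word>>4) & 0x3 = 2
err [2+:2] = (word>>2) & 0x3 = 2  ←
rsvd [1+:1] = (word>>1) & 0x1 = 1
lvl [0+:1] = (word>>0) & 0x1 = 1

2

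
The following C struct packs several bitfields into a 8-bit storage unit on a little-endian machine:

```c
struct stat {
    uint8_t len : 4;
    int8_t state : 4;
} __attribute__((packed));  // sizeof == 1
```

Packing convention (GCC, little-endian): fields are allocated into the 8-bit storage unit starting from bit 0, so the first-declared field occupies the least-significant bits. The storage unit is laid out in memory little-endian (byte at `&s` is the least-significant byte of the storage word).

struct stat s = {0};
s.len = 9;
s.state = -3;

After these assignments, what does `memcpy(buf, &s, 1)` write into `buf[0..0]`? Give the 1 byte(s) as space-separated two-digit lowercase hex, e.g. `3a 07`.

d9

[0+:4] len=9 & 0xf = 0x9; word=0x09
[4+:4] state=-3 & 0xf = 0xd; word=0xd9
word = 0xd9 → little-endian bytes:
  [0]=0xd9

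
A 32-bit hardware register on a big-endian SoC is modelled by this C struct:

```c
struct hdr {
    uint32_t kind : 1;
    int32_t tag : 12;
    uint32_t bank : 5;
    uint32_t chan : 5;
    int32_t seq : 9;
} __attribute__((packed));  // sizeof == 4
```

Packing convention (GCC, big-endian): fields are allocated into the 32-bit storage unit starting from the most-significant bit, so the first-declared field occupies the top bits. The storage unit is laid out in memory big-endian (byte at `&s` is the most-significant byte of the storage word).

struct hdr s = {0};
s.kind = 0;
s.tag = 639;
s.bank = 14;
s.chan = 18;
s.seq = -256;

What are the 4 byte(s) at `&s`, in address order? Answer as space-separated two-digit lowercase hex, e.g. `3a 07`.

kind:1 = 0 → 0x0 << 31 → word 0x00000000
tag:12 = 639 → 0x27f << 19 → word 0x13f80000
bank:5 = 14 → 0xe << 14 → word 0x13fb8000
chan:5 = 18 → 0x12 << 9 → word 0x13fba400
seq:9 = -256 → 0x100 << 0 → word 0x13fba500
word = 0x13fba500 → big-endian bytes:
  [0]=0x13  [1]=0xfb  [2]=0xa5  [3]=0x00

13 fb a5 00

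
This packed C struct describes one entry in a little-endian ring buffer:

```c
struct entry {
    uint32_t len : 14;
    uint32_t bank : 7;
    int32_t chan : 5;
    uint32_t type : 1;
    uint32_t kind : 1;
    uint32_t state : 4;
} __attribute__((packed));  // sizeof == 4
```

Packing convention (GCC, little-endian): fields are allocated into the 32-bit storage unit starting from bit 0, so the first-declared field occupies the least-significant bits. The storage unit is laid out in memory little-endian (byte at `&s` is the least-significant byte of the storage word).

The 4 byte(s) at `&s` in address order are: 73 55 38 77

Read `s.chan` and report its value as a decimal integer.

[0]=0x73 [1]=0x55 [2]=0x38 [3]=0x77 (little-endian) → word 0x77385573
len [0+:14] = (word>>0) & 0x3fff = 5491
bank [14+:7] = (word>>14) & 0x7f = 97
chan [21+:5] = (word>>21) & 0x1f = 25  ←
type [26+:1] = (word>>26) & 0x1 = 1
kind [27+:1] = (word>>27) & 0x1 = 0
state [28+:4] = (word>>28) & 0xf = 7
chan signed 5b, MSB=1: 25 - 32 = -7

-7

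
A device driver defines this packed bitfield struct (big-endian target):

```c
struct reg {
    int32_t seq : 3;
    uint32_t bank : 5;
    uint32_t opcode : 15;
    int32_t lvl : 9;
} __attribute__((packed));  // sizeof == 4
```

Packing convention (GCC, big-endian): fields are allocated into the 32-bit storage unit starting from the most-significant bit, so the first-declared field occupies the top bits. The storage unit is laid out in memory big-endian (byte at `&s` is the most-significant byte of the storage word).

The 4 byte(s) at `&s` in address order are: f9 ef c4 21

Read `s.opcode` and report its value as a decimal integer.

[0]=0xf9 [1]=0xef [2]=0xc4 [3]=0x21 (big-endian) → word 0xf9efc421
seq [29+:3] = (word>>29) & 0x7 = 7
bank [24+:5] = (word>>24) & 0x1f = 25
opcode [9+:15] = (word>>9) & 0x7fff = 30690  ←
lvl [0+:9] = (word>>0) & 0x1ff = 33

30690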